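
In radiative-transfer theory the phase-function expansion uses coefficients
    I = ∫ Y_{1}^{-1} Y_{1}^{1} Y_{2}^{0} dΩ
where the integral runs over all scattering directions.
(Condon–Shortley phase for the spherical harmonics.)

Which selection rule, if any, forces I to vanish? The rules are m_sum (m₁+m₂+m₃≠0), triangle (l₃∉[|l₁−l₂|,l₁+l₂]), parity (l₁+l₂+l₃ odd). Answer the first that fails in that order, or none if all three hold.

none

Σmᵢ = 0  ✓
l₃∈[|l₁−l₂|,l₁+l₂]=[0,2], have l₃=2  ✓
Σlᵢ = 4 ⇒ even  ✓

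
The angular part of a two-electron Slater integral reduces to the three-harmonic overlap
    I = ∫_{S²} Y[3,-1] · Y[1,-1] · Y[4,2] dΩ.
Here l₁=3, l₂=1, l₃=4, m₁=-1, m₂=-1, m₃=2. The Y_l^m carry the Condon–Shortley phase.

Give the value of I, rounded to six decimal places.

Rules hold: Σm=0, L=8 even, 2≤4≤4.
N = 7·3·9 = 189
Δ = 0!·6!·2!/9! = 1/252
Racah Σ t=0..0: t=0:+1/36 = 1/36
⇒ 3j(3 1 4; 0 0 0)² = 4/63, sgn +1
Racah Σ t=0..0: t=0:+1/96 = 1/96
⇒ 3j(3 1 4; -1 -1 2)² = 5/84, sgn +1
4πI² = N·(3j₀)²·(3jₘ)² = 5/7
I = +1·√(0.714286/4π) = 0.23841361

0.238414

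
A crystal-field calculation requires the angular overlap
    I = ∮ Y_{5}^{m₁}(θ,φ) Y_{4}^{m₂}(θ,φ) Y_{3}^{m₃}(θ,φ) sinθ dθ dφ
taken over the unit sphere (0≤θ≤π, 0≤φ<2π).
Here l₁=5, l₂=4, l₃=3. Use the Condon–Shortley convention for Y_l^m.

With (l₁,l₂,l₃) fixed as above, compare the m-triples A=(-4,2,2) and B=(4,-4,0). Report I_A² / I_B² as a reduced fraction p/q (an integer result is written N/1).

l's match ⇒ only the (l;m) 3-j factors differ between A and B.
A: triangle coeff Δ(5,4,3) = 1/180180; Σ_t [5,6]: t=5:−1/2880 t=6:+1/8640 = -1/4320; (3j)²=8/429 [(5 4 3; -4 2 2)], sign=+1
B: triangle coeff Δ(5,4,3) = 1/180180; Σ_t [0,0]: t=0:+1/8640 = 1/8640; (3j)²=28/715 [(5 4 3; 4 -4 0)], sign=-1
I_A²/I_B² = (8/429)/(28/715) = 10/21

10/21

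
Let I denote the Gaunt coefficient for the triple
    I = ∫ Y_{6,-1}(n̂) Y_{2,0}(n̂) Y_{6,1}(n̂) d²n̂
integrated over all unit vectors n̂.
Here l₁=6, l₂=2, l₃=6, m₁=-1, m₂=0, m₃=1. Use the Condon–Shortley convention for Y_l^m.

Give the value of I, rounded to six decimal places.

-0.149094

Checks pass: Σm=0; 14 even; l₃=6∈[4,8].
(2·6+1)(2·2+1)(2·6+1) = 845
Δ: 2! 10! 2! / 15! → 1/90090
sum: t=0:+1/69120 t=1:−1/14400 t=2:+1/69120 = -7/172800
3j²(6 2 6; 0 0 0) = Δ·Π!·Σ² = 14/715  (sign -1)
sum: t=0:+1/120960 t=1:−1/17280 t=2:+1/57600 = -13/403200
3j²(6 2 6; -1 0 1) = Δ·Π!·Σ² = 13/770  (sign +1)
combine: 4πI² = 845·14/715·13/770 = 169/605
take √, sign -1: I = -0.14909419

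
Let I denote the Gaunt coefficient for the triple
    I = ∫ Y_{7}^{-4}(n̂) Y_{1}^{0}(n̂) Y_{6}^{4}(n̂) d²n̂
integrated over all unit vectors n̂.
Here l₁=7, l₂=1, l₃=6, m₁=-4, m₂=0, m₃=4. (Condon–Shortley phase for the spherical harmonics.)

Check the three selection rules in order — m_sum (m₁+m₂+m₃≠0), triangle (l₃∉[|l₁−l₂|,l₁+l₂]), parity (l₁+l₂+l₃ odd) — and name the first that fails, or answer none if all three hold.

m₁+m₂+m₃ = -4 + 0 + 4 = 0  ✓
triangle: |7−1|=6 ≤ l₃=6 ≤ 7+1=8  ✓
parity: l₁+l₂+l₃ = 14 is even  ✓

none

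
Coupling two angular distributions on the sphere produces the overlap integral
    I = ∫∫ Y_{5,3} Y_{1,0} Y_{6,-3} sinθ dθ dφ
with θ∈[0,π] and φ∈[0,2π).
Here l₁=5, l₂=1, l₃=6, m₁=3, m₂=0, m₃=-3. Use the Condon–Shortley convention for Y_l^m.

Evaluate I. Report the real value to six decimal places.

-0.212310

m-sum 0 ✓  L=12 even ✓  4≤6≤6 ✓
Π(2lᵢ+1) = 11×3×13 = 429
triangle coeff Δ(5,1,6) = 1/858
Σ_t [0,0]: t=0:+1/14400 = 1/14400
(3j)²=6/143 [(5 1 6; 0 0 0)], sign=+1
Σ_t [0,0]: t=0:+1/80640 = 1/80640
(3j)²=9/286 [(5 1 6; 3 0 -3)], sign=-1
⇒ 4πI² = 81/143
I = (-1)√(81/143/(4π)) = -0.21230956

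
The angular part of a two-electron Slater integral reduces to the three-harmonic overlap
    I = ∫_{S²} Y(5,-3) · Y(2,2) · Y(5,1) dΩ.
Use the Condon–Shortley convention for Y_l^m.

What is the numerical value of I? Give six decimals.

m-sum 0 ✓  L=12 even ✓  3≤5≤7 ✓
Π(2lᵢ+1) = 11×5×11 = 605
triangle coeff Δ(5,2,5) = 1/38610
Σ_t [0,2]: t=0:+1/2880 t=1:−1/576 t=2:+1/2880 = -1/960
(3j)²=10/429 [(5 2 5; 0 0 0)], sign=+1
Σ_t [2,2]: t=2:+1/5760 = 1/5760
(3j)²=56/2145 [(5 2 5; -3 2 1)], sign=+1
⇒ 4πI² = 560/1521
I = (+1)√(560/1521/(4π)) = 0.17116875

0.171169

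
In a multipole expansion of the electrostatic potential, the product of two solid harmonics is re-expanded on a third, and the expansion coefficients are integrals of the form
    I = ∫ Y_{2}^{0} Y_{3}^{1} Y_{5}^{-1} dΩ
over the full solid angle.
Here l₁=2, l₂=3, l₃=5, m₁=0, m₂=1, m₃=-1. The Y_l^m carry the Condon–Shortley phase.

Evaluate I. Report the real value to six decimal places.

Rules hold: Σm=0, L=10 even, 1≤5≤5.
N = 5·7·11 = 385
Δ = 0!·4!·6!/11! = 1/2310
Racah Σ t=0..0: t=0:+1/144 = 1/144
⇒ 3j(2 3 5; 0 0 0)² = 10/231, sgn -1
Racah Σ t=0..0: t=0:+1/192 = 1/192
⇒ 3j(2 3 5; 0 1 -1)² = 3/77, sgn +1
4πI² = N·(3j₀)²·(3jₘ)² = 50/77
I = -1·√(0.649351/4π) = -0.22731846

-0.227318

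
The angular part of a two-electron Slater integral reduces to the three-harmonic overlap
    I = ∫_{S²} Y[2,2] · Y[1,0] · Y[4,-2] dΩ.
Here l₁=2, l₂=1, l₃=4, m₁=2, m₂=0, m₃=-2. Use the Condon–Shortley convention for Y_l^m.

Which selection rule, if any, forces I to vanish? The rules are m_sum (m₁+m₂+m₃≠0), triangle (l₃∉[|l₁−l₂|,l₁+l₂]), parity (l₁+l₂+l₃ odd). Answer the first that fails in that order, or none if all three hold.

triangle

azimuthal sum: 2 + 0 − 2 = 0  ✓
1 ≤ 4 ≤ 3 (triangle on l)  ✗
L = 2 + 1 + 4 = 7 (odd)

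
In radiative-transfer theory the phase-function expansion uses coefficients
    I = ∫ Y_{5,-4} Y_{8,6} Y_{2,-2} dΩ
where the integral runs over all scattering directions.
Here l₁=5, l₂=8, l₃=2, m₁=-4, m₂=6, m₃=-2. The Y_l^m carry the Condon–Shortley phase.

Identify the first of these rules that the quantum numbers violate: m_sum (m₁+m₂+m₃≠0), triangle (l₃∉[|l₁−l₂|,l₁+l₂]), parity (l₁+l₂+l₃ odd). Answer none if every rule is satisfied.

azimuthal sum: -4 + 6 − 2 = 0  ✓
3 ≤ 2 ≤ 13 (triangle on l)  ✗
L = 5 + 8 + 2 = 15 (odd)

triangle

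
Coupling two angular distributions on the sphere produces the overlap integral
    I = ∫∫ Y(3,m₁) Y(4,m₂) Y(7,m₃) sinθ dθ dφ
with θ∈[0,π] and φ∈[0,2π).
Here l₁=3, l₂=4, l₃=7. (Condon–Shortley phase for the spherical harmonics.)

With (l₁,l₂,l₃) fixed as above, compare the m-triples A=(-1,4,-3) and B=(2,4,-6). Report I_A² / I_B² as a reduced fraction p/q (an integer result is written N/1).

Same 3,4,7: normalisation and zero-m 3j drop out of the ratio.
A: Δ: 0! 6! 8! / 15! → 1/45045; sum: t=0:+1/1935360 = 1/1935360; 3j²(3 4 7; -1 4 -3) = Δ·Π!·Σ² = 1/1001  (sign +1)
B: Δ: 0! 6! 8! / 15! → 1/45045; sum: t=0:+1/4838400 = 1/4838400; 3j²(3 4 7; 2 4 -6) = Δ·Π!·Σ² = 1/35  (sign -1)
I_A²/I_B² = (1/1001)/(1/35) = 5/143

5/143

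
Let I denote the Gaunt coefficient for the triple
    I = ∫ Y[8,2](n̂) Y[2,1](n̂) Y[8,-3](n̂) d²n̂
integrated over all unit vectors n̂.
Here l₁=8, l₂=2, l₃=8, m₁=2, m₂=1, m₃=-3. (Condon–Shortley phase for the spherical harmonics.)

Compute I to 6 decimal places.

Checks pass: Σm=0; 18 even; l₃=8∈[6,10].
(2·8+1)(2·2+1)(2·8+1) = 1445
Δ: 2! 14! 2! / 19! → 1/348840
sum: t=0:+1/116121600 t=1:−1/25401600 t=2:+1/116121600 = -1/45158400
3j²(8 2 8; 0 0 0) = Δ·Π!·Σ² = 24/1615  (sign -1)
sum: t=1:−1/87091200 t=2:+1/174182400 = -1/174182400
3j²(8 2 8; 2 1 -3) = Δ·Π!·Σ² = 55/7752  (sign +1)
combine: 4πI² = 1445·24/1615·55/7752 = 55/361
take √, sign -1: I = -0.11010900

-0.110109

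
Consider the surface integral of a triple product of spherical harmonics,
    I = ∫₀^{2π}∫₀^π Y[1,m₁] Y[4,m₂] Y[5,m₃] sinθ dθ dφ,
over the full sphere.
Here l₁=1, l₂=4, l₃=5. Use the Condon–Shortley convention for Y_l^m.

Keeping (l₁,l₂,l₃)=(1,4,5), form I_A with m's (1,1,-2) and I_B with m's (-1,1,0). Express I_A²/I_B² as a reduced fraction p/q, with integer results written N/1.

l's match ⇒ only the (l;m) 3-j factors differ between A and B.
A: triangle coeff Δ(1,4,5) = 1/495; Σ_t [0,0]: t=0:+1/1440 = 1/1440; (3j)²=7/165 [(1 4 5; 1 1 -2)], sign=-1
B: triangle coeff Δ(1,4,5) = 1/495; Σ_t [0,0]: t=0:+1/1440 = 1/1440; (3j)²=2/99 [(1 4 5; -1 1 0)], sign=-1
I_A²/I_B² = (7/165)/(2/99) = 21/10

21/10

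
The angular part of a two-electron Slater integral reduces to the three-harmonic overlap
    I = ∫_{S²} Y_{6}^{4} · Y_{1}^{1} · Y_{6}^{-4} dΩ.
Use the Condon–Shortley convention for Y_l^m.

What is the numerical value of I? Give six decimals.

0.000000

m-sum = 4 + 1 − 4 = 1 ≠ 0 ⇒ I = 0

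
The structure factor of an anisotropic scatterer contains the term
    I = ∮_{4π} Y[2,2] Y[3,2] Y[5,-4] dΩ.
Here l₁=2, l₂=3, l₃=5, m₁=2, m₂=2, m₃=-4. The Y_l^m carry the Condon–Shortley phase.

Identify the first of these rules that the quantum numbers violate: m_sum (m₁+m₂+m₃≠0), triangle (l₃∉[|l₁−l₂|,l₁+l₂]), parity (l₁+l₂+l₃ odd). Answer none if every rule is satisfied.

none

azimuthal sum: 2 + 2 − 4 = 0  ✓
1 ≤ 5 ≤ 5 (triangle on l)  ✓
L = 2 + 3 + 5 = 10 (even)  ✓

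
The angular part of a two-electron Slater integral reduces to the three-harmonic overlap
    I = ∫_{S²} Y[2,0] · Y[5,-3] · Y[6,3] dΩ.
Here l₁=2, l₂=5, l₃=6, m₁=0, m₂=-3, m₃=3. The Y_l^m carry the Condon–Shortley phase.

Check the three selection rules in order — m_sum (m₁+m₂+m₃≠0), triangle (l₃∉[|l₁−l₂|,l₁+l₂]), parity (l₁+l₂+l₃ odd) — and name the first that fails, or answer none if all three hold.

m₁+m₂+m₃ = 0 − 3 + 3 = 0  ✓
triangle: |2−5|=3 ≤ l₃=6 ≤ 2+5=7  ✓
parity: l₁+l₂+l₃ = 13 is odd  ✗

parity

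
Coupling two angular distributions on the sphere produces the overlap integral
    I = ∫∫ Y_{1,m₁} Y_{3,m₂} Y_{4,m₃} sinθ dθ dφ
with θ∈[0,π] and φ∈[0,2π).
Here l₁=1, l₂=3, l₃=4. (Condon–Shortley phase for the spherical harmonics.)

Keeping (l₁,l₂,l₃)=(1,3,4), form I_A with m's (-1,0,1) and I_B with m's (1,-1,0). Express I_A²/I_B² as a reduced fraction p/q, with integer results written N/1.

5/3

l's match ⇒ only the (l;m) 3-j factors differ between A and B.
A: triangle coeff Δ(1,3,4) = 1/252; Σ_t [0,0]: t=0:+1/72 = 1/72; (3j)²=5/126 [(1 3 4; -1 0 1)], sign=-1
B: triangle coeff Δ(1,3,4) = 1/252; Σ_t [0,0]: t=0:+1/96 = 1/96; (3j)²=1/42 [(1 3 4; 1 -1 0)], sign=+1
I_A²/I_B² = (5/126)/(1/42) = 5/3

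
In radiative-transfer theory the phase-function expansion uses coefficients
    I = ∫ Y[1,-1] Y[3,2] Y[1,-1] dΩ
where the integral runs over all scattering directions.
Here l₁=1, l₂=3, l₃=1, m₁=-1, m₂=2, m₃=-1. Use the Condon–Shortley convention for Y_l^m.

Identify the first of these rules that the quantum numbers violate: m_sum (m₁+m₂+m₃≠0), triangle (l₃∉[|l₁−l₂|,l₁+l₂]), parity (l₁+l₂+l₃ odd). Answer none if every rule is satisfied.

triangle

Σmᵢ = 0  ✓
l₃∈[|l₁−l₂|,l₁+l₂]=[2,4], have l₃=1  ✗
Σlᵢ = 5 ⇒ odd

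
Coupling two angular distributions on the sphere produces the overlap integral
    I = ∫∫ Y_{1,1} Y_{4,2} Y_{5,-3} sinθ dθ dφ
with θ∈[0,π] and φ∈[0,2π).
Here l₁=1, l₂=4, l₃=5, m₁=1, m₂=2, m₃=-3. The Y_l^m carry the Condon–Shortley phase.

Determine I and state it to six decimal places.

Rules hold: Σm=0, L=10 even, 3≤5≤5.
N = 3·9·11 = 297
Δ = 0!·2!·8!/11! = 1/495
Racah Σ t=0..0: t=0:+1/576 = 1/576
⇒ 3j(1 4 5; 0 0 0)² = 5/99, sgn -1
Racah Σ t=0..0: t=0:+1/2880 = 1/2880
⇒ 3j(1 4 5; 1 2 -3)² = 28/495, sgn +1
4πI² = N·(3j₀)²·(3jₘ)² = 28/33
I = -1·√(0.848485/4π) = -0.25984664

-0.259847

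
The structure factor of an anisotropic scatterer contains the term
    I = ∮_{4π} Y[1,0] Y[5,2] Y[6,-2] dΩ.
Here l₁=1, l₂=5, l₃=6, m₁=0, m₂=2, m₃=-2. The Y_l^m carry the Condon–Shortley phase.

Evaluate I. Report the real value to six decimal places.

0.231133

Rules hold: Σm=0, L=12 even, 4≤6≤6.
N = 3·11·13 = 429
Δ = 0!·2!·10!/13! = 1/858
Racah Σ t=0..0: t=0:+1/14400 = 1/14400
⇒ 3j(1 5 6; 0 0 0)² = 6/143, sgn +1
Racah Σ t=0..0: t=0:+1/30240 = 1/30240
⇒ 3j(1 5 6; 0 2 -2)² = 16/429, sgn +1
4πI² = N·(3j₀)²·(3jₘ)² = 96/143
I = +1·√(0.671329/4π) = 0.23113338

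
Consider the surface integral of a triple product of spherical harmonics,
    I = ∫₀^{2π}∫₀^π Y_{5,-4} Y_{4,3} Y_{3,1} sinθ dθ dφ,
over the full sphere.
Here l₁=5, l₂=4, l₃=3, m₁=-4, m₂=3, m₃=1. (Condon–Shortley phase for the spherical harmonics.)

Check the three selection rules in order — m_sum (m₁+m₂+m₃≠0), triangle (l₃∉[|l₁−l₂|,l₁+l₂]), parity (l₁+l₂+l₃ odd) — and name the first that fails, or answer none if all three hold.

m₁+m₂+m₃ = -4 + 3 + 1 = 0  ✓
triangle: |5−4|=1 ≤ l₃=3 ≤ 5+4=9  ✓
parity: l₁+l₂+l₃ = 12 is even  ✓

none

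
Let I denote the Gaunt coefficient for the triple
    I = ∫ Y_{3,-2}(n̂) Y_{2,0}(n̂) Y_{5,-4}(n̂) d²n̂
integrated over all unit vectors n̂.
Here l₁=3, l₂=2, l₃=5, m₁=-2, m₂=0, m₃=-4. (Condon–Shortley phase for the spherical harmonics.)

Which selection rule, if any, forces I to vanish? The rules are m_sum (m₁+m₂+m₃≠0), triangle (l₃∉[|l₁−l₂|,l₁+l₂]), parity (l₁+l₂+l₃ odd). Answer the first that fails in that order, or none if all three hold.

m_sum

Σmᵢ = -6  ✗
l₃∈[|l₁−l₂|,l₁+l₂]=[1,5], have l₃=5
Σlᵢ = 10 ⇒ even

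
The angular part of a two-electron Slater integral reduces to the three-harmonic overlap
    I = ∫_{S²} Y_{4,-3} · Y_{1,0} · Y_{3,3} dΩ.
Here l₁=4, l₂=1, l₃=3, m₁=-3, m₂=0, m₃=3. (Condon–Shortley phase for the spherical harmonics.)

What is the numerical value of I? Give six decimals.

-0.162868

m-sum 0 ✓  L=8 even ✓  3≤3≤5 ✓
Π(2lᵢ+1) = 9×3×7 = 189
triangle coeff Δ(4,1,3) = 1/252
Σ_t [1,1]: t=1:−1/36 = -1/36
(3j)²=4/63 [(4 1 3; 0 0 0)], sign=+1
Σ_t [1,1]: t=1:−1/720 = -1/720
(3j)²=1/36 [(4 1 3; -3 0 3)], sign=-1
⇒ 4πI² = 1/3
I = (-1)√(1/3/(4π)) = -0.16286750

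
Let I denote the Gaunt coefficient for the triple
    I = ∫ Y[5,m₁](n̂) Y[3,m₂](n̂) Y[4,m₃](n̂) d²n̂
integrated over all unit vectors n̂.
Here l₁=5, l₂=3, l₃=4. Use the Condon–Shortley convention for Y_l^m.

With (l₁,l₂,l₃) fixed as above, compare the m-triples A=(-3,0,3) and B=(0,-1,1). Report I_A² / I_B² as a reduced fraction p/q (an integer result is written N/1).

588/5

l's match ⇒ only the (l;m) 3-j factors differ between A and B.
A: triangle coeff Δ(5,3,4) = 1/180180; Σ_t [2,3]: t=2:+1/2880 t=3:−1/1440 = -1/2880; (3j)²=7/715 [(5 3 4; -3 0 3)], sign=+1
B: triangle coeff Δ(5,3,4) = 1/180180; Σ_t [0,2]: t=0:+1/5760 t=1:−1/288 t=2:+1/288 = 1/5760; (3j)²=1/12012 [(5 3 4; 0 -1 1)], sign=-1
I_A²/I_B² = (7/715)/(1/12012) = 588/5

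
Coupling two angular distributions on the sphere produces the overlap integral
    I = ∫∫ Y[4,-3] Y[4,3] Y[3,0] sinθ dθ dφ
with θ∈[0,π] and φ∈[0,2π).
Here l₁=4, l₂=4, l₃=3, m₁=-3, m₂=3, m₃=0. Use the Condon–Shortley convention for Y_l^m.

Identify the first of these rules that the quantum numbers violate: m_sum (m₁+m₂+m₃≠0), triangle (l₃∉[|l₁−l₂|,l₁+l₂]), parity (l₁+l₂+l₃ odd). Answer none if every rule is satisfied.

parity

m₁+m₂+m₃ = -3 + 3 + 0 = 0  ✓
triangle: |4−4|=0 ≤ l₃=3 ≤ 4+4=8  ✓
parity: l₁+l₂+l₃ = 11 is odd  ✗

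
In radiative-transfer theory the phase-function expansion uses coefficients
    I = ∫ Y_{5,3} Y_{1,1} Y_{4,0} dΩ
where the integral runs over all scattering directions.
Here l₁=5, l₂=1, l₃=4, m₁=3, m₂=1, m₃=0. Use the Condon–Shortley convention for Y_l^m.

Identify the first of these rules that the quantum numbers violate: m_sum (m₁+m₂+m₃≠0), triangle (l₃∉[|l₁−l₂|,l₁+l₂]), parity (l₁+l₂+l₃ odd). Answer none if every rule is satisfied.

m_sum

m₁+m₂+m₃ = 3 + 1 + 0 = 4  ✗
triangle: |5−1|=4 ≤ l₃=4 ≤ 5+1=6
parity: l₁+l₂+l₃ = 10 is even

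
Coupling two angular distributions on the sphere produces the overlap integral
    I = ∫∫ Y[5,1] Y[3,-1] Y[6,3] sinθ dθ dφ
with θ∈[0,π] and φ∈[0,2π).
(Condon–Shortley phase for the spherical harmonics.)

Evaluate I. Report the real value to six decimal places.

0.000000

1 − 1 + 3 = 3 ≠ 0: azimuthal integral kills it; I = 0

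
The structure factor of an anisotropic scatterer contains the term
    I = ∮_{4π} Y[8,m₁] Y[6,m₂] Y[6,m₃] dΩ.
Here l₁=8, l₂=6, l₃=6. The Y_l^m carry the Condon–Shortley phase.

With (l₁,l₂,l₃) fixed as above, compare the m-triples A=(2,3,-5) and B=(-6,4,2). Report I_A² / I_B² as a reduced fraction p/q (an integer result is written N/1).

Shared (l₁,l₂,l₃)=(8,6,6): N and (l;000)² cancel in I_A²/I_B².
A: Δ = 8!·8!·4!/21! = 1/1309458150; Racah Σ t=5..6: t=5:−1/87091200 t=6:+1/348364800 = -1/116121600; ⇒ 3j(8 6 6; 2 3 -5)² = 54/4199, sgn +1
B: Δ = 8!·8!·4!/21! = 1/1309458150; Racah Σ t=6..8: t=6:+1/1393459200 t=7:−1/152409600 t=8:+1/232243200 = -1/650280960; ⇒ 3j(8 6 6; -6 4 2)² = 5/2261, sgn -1
I_A²/I_B² = (54/4199)/(5/2261) = 378/65

378/65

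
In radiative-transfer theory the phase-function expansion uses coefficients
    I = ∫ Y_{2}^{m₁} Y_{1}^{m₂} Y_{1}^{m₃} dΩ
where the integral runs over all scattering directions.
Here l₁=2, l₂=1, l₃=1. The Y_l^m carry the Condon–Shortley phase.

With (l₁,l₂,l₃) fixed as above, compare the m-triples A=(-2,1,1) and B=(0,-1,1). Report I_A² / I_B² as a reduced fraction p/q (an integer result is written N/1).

Shared (l₁,l₂,l₃)=(2,1,1): N and (l;000)² cancel in I_A²/I_B².
A: Δ = 2!·2!·0!/5! = 1/30; Racah Σ t=2..2: t=2:+1/4 = 1/4; ⇒ 3j(2 1 1; -2 1 1)² = 1/5, sgn +1
B: Δ = 2!·2!·0!/5! = 1/30; Racah Σ t=0..0: t=0:+1/4 = 1/4; ⇒ 3j(2 1 1; 0 -1 1)² = 1/30, sgn +1
I_A²/I_B² = (1/5)/(1/30) = 6/1

6/1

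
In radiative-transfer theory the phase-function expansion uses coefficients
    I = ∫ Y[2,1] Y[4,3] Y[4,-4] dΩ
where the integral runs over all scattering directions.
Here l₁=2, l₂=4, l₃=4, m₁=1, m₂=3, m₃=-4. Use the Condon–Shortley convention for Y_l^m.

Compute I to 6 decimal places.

m-sum 0 ✓  L=10 even ✓  2≤4≤6 ✓
Π(2lᵢ+1) = 5×9×9 = 405
triangle coeff Δ(2,4,4) = 1/13860
Σ_t [0,2]: t=0:+1/192 t=1:−1/36 t=2:+1/192 = -5/288
(3j)²=20/693 [(2 4 4; 0 0 0)], sign=-1
Σ_t [1,1]: t=1:−1/1440 = -1/1440
(3j)²=7/165 [(2 4 4; 1 3 -4)], sign=-1
⇒ 4πI² = 60/121
I = (+1)√(60/121/(4π)) = 0.19864517

0.198645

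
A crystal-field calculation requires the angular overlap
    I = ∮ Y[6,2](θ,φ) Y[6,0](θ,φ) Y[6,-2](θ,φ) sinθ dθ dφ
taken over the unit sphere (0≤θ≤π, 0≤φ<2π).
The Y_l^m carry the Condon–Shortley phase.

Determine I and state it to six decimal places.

-0.062979

m-sum 0 ✓  L=18 even ✓  0≤6≤12 ✓
Π(2lᵢ+1) = 13×13×13 = 2197
triangle coeff Δ(6,6,6) = 1/325909584
Σ_t [0,6]: t=0:+1/373248000 t=1:−1/1728000 t=2:+1/110592 t=3:−1/46656 t=4:+1/110592 t=5:−1/1728000 t=6:+1/373248000 = -7/1555200
(3j)²=400/46189 [(6 6 6; 0 0 0)], sign=-1
Σ_t [0,4]: t=0:+1/24883200 t=1:−1/518400 t=2:+1/110592 t=3:−1/155520 t=4:+1/1658880 = 11/8294400
(3j)²=11/4199 [(6 6 6; 2 0 -2)], sign=+1
⇒ 4πI² = 5200/104329
I = (-1)√(5200/104329/(4π)) = -0.06297878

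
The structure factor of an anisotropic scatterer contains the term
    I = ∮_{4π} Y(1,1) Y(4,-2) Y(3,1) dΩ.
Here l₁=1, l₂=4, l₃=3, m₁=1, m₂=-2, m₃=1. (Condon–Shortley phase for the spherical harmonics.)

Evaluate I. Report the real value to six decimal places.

Checks pass: Σm=0; 8 even; l₃=3∈[3,5].
(2·1+1)(2·4+1)(2·3+1) = 189
Δ: 2! 0! 6! / 9! → 1/252
sum: t=1:−1/36 = -1/36
3j²(1 4 3; 0 0 0) = Δ·Π!·Σ² = 4/63  (sign +1)
sum: t=0:+1/96 = 1/96
3j²(1 4 3; 1 -2 1) = Δ·Π!·Σ² = 5/84  (sign +1)
combine: 4πI² = 189·4/63·5/84 = 5/7
take √, sign +1: I = 0.23841361

0.238414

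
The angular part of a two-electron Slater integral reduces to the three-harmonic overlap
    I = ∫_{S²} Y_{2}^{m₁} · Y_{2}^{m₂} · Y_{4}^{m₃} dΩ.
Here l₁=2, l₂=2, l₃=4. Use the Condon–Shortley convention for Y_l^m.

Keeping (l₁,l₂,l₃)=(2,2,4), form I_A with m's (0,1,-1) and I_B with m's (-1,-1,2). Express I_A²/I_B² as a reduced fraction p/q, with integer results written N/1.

3/4

Same 2,2,4: normalisation and zero-m 3j drop out of the ratio.
A: Δ: 0! 4! 4! / 9! → 1/630; sum: t=0:+1/24 = 1/24; 3j²(2 2 4; 0 1 -1) = Δ·Π!·Σ² = 1/21  (sign -1)
B: Δ: 0! 4! 4! / 9! → 1/630; sum: t=0:+1/36 = 1/36; 3j²(2 2 4; -1 -1 2) = Δ·Π!·Σ² = 4/63  (sign +1)
I_A²/I_B² = (1/21)/(4/63) = 3/4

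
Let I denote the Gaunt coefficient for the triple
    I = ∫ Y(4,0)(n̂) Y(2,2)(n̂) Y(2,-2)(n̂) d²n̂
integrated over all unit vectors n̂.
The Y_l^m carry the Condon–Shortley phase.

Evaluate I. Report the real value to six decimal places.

0.040299

Rules hold: Σm=0, L=8 even, 2≤2≤6.
N = 9·5·5 = 225
Δ = 4!·4!·0!/9! = 1/630
Racah Σ t=2..2: t=2:+1/16 = 1/16
⇒ 3j(4 2 2; 0 0 0)² = 2/35, sgn +1
Racah Σ t=4..4: t=4:+1/576 = 1/576
⇒ 3j(4 2 2; 0 2 -2)² = 1/630, sgn +1
4πI² = N·(3j₀)²·(3jₘ)² = 1/49
I = +1·√(0.0204082/4π) = 0.04029926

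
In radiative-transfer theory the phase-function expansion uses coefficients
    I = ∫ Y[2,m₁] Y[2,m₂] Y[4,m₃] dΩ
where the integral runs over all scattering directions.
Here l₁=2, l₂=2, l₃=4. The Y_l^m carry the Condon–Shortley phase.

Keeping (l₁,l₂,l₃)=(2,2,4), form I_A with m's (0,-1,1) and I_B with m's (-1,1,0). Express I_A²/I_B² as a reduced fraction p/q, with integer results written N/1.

l's match ⇒ only the (l;m) 3-j factors differ between A and B.
A: triangle coeff Δ(2,2,4) = 1/630; Σ_t [0,0]: t=0:+1/24 = 1/24; (3j)²=1/21 [(2 2 4; 0 -1 1)], sign=-1
B: triangle coeff Δ(2,2,4) = 1/630; Σ_t [0,0]: t=0:+1/36 = 1/36; (3j)²=8/315 [(2 2 4; -1 1 0)], sign=+1
I_A²/I_B² = (1/21)/(8/315) = 15/8

15/8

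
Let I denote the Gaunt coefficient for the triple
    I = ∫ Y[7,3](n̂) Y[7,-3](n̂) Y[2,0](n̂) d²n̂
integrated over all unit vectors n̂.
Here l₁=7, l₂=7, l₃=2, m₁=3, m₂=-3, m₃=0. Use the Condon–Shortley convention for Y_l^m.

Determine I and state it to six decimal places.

-0.082772

Rules hold: Σm=0, L=16 even, 0≤2≤14.
N = 15·15·5 = 1125
Δ = 12!·2!·2!/17! = 1/185640
Racah Σ t=5..7: t=5:−1/2419200 t=6:+1/518400 t=7:−1/2419200 = 1/907200
⇒ 3j(7 7 2; 0 0 0)² = 56/3315, sgn +1
Racah Σ t=2..4: t=2:+1/29030400 t=3:−1/2177280 t=4:+1/3870720 = -29/174182400
⇒ 3j(7 7 2; 3 -3 0)² = 841/185640, sgn -1
4πI² = N·(3j₀)²·(3jₘ)² = 4205/48841
I = -1·√(0.0860957/4π) = -0.08277245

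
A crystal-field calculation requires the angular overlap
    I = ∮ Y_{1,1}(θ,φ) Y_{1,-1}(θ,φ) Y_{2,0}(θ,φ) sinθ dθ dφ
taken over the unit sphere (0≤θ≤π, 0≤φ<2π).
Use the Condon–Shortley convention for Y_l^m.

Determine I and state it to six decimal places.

0.126157

Rules hold: Σm=0, L=4 even, 0≤2≤2.
N = 3·3·5 = 45
Δ = 0!·2!·2!/5! = 1/30
Racah Σ t=0..0: t=0:+1/1 = 1/1
⇒ 3j(1 1 2; 0 0 0)² = 2/15, sgn +1
Racah Σ t=0..0: t=0:+1/4 = 1/4
⇒ 3j(1 1 2; 1 -1 0)² = 1/30, sgn +1
4πI² = N·(3j₀)²·(3jₘ)² = 1/5
I = +1·√(0.2/4π) = 0.12615663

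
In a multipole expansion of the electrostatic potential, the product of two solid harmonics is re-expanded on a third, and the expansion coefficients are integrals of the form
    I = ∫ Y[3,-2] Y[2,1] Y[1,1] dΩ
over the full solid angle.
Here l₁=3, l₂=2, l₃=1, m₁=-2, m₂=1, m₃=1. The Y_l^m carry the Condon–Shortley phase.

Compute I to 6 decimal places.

0.261169

Rules hold: Σm=0, L=6 even, 1≤1≤5.
N = 7·5·3 = 105
Δ = 4!·2!·0!/7! = 1/105
Racah Σ t=2..2: t=2:+1/4 = 1/4
⇒ 3j(3 2 1; 0 0 0)² = 3/35, sgn -1
Racah Σ t=3..3: t=3:−1/12 = -1/12
⇒ 3j(3 2 1; -2 1 1)² = 2/21, sgn -1
4πI² = N·(3j₀)²·(3jₘ)² = 6/7
I = +1·√(0.857143/4π) = 0.26116903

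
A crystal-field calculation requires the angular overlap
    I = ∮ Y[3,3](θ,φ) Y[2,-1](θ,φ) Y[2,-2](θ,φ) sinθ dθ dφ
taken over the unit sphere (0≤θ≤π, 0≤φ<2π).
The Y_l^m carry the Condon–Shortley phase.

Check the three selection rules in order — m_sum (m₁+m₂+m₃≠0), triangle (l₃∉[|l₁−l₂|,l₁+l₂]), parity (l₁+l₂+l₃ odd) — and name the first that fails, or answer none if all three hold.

parity

azimuthal sum: 3 − 1 − 2 = 0  ✓
1 ≤ 2 ≤ 5 (triangle on l)  ✓
L = 3 + 2 + 2 = 7 (odd)  ✗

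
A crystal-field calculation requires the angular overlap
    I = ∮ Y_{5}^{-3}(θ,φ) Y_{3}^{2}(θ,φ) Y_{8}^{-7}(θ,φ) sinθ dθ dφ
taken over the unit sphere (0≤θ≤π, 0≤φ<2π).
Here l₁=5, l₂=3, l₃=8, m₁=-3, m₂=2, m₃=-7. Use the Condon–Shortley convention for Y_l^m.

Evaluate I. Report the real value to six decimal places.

0.000000

Σmᵢ = -8 ≠ 0, so the φ-integral vanishes; I = 0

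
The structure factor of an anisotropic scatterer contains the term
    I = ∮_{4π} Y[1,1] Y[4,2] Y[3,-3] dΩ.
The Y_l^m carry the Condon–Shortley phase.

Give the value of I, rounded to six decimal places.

0.061558

Checks pass: Σm=0; 8 even; l₃=3∈[3,5].
(2·1+1)(2·4+1)(2·3+1) = 189
Δ: 2! 0! 6! / 9! → 1/252
sum: t=1:−1/36 = -1/36
3j²(1 4 3; 0 0 0) = Δ·Π!·Σ² = 4/63  (sign +1)
sum: t=0:+1/1440 = 1/1440
3j²(1 4 3; 1 2 -3) = Δ·Π!·Σ² = 1/252  (sign +1)
combine: 4πI² = 189·4/63·1/252 = 1/21
take √, sign +1: I = 0.06155813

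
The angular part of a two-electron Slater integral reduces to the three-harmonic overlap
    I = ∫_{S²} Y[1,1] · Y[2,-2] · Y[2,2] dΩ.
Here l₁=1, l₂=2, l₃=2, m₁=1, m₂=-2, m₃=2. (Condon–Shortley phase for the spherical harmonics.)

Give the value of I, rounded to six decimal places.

0.000000

1 − 2 + 2 = 1 ≠ 0: azimuthal integral kills it; I = 0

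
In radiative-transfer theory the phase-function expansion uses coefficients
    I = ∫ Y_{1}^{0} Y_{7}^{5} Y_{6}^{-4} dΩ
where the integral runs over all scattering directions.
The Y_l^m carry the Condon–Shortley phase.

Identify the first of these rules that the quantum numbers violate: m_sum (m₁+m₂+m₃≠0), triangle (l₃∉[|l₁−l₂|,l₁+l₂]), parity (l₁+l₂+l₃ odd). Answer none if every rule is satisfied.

m_sum

Σmᵢ = 1  ✗
l₃∈[|l₁−l₂|,l₁+l₂]=[6,8], have l₃=6
Σlᵢ = 14 ⇒ even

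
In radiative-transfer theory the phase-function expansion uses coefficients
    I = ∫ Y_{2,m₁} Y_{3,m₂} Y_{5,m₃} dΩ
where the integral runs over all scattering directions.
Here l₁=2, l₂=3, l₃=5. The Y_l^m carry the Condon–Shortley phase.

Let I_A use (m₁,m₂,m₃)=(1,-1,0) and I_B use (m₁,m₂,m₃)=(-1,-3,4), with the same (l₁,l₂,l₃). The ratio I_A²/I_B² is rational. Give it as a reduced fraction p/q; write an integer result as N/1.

25/42

Same 2,3,5: normalisation and zero-m 3j drop out of the ratio.
A: Δ: 0! 4! 6! / 11! → 1/2310; sum: t=0:+1/288 = 1/288; 3j²(2 3 5; 1 -1 0) = Δ·Π!·Σ² = 5/231  (sign -1)
B: Δ: 0! 4! 6! / 11! → 1/2310; sum: t=0:+1/4320 = 1/4320; 3j²(2 3 5; -1 -3 4) = Δ·Π!·Σ² = 2/55  (sign -1)
I_A²/I_B² = (5/231)/(2/55) = 25/42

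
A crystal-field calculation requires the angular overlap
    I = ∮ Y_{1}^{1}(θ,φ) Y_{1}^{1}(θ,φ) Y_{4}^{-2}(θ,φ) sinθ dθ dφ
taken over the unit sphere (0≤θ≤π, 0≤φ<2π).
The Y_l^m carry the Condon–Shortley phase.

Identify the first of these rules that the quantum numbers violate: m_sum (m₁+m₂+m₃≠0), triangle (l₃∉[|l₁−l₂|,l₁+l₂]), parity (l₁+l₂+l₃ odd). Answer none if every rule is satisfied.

m₁+m₂+m₃ = 1 + 1 − 2 = 0  ✓
triangle: |1−1|=0 ≤ l₃=4 ≤ 1+1=2  ✗
parity: l₁+l₂+l₃ = 6 is even

triangle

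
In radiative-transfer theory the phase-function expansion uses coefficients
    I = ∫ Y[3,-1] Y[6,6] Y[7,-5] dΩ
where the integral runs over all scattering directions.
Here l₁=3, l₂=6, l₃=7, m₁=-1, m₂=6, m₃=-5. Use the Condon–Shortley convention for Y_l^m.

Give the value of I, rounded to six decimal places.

0.138620

Rules hold: Σm=0, L=16 even, 3≤7≤9.
N = 7·13·15 = 1365
Δ = 2!·4!·10!/17! = 1/2042040
Racah Σ t=0..2: t=0:+1/207360 t=1:−1/57600 t=2:+1/207360 = -1/129600
⇒ 3j(3 6 7; 0 0 0)² = 168/12155, sgn +1
Racah Σ t=2..2: t=2:+1/29030400 = 1/29030400
⇒ 3j(3 6 7; -1 6 -5)² = 99/7735, sgn +1
4πI² = N·(3j₀)²·(3jₘ)² = 4536/18785
I = +1·√(0.241469/4π) = 0.13862003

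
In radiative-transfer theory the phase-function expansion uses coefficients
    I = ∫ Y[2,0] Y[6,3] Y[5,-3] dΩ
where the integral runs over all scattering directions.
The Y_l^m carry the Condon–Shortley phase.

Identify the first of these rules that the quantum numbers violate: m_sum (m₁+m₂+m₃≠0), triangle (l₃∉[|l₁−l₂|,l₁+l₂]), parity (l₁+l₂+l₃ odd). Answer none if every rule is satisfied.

Σmᵢ = 0  ✓
l₃∈[|l₁−l₂|,l₁+l₂]=[4,8], have l₃=5  ✓
Σlᵢ = 13 ⇒ odd  ✗

parity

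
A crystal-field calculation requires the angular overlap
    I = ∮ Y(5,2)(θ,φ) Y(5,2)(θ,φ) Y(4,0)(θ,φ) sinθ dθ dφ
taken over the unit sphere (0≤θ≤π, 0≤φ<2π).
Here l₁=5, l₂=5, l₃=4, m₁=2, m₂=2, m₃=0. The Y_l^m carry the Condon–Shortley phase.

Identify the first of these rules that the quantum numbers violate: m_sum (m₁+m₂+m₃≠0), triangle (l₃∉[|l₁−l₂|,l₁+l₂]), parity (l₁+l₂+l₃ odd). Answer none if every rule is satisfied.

Σmᵢ = 4  ✗
l₃∈[|l₁−l₂|,l₁+l₂]=[0,10], have l₃=4
Σlᵢ = 14 ⇒ even

m_sum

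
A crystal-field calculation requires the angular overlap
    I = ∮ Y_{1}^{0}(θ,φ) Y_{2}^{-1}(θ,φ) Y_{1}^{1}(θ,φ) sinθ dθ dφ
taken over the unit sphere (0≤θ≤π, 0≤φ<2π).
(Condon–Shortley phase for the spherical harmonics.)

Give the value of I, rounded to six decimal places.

m-sum 0 ✓  L=4 even ✓  1≤1≤3 ✓
Π(2lᵢ+1) = 3×5×3 = 45
triangle coeff Δ(1,2,1) = 1/30
Σ_t [1,1]: t=1:−1/1 = -1/1
(3j)²=2/15 [(1 2 1; 0 0 0)], sign=+1
Σ_t [1,1]: t=1:−1/2 = -1/2
(3j)²=1/10 [(1 2 1; 0 -1 1)], sign=-1
⇒ 4πI² = 3/5
I = (-1)√(3/5/(4π)) = -0.21850969

-0.218510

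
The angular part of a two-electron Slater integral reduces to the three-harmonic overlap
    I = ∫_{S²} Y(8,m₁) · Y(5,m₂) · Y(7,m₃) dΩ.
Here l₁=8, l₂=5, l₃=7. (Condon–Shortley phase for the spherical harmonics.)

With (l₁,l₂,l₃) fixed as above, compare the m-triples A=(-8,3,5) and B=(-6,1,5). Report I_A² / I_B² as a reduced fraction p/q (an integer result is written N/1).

64/35

Shared (l₁,l₂,l₃)=(8,5,7): N and (l;000)² cancel in I_A²/I_B².
A: Δ = 6!·10!·4!/21! = 1/814773960; Racah Σ t=6..6: t=6:+1/10450944000 = 1/10450944000; ⇒ 3j(8 5 7; -8 3 5)² = 88/4845, sgn +1
B: Δ = 6!·10!·4!/21! = 1/814773960; Racah Σ t=4..6: t=4:+1/696729600 t=5:−1/261273600 t=6:+1/1393459200 = -1/597196800; ⇒ 3j(8 5 7; -6 1 5)² = 77/7752, sgn -1
I_A²/I_B² = (88/4845)/(77/7752) = 64/35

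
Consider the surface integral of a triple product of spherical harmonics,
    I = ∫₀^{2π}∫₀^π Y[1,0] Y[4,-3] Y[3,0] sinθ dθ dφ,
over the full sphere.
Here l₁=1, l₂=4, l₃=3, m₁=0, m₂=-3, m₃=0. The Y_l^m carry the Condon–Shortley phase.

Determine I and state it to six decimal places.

0 − 3 + 0 = -3 ≠ 0: azimuthal integral kills it; I = 0

0.000000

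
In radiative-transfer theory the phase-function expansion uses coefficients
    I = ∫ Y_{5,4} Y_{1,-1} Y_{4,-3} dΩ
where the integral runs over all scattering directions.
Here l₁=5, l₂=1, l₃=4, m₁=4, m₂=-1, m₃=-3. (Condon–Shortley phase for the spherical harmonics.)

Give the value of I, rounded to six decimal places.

0.294638

Rules hold: Σm=0, L=10 even, 4≤4≤6.
N = 11·3·9 = 297
Δ = 2!·8!·0!/11! = 1/495
Racah Σ t=1..1: t=1:−1/576 = -1/576
⇒ 3j(5 1 4; 0 0 0)² = 5/99, sgn -1
Racah Σ t=0..0: t=0:+1/10080 = 1/10080
⇒ 3j(5 1 4; 4 -1 -3)² = 4/55, sgn -1
4πI² = N·(3j₀)²·(3jₘ)² = 12/11
I = +1·√(1.09091/4π) = 0.29463840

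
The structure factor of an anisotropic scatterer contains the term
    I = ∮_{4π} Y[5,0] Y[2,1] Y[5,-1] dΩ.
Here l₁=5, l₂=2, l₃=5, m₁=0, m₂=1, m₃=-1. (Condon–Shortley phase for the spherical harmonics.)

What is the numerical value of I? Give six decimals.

-0.036166

Rules hold: Σm=0, L=12 even, 3≤5≤7.
N = 11·5·11 = 605
Δ = 2!·8!·2!/13! = 1/38610
Racah Σ t=0..2: t=0:+1/2880 t=1:−1/576 t=2:+1/2880 = -1/960
⇒ 3j(5 2 5; 0 0 0)² = 10/429, sgn +1
Racah Σ t=1..2: t=1:−1/1152 t=2:+1/1440 = -1/5760
⇒ 3j(5 2 5; 0 1 -1)² = 1/858, sgn -1
4πI² = N·(3j₀)²·(3jₘ)² = 25/1521
I = -1·√(0.0164366/4π) = -0.03616600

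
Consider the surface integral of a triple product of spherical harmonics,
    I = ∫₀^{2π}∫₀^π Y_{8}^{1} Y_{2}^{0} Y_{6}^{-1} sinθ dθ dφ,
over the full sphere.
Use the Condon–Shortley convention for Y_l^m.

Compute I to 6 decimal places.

Checks pass: Σm=0; 16 even; l₃=6∈[6,10].
(2·8+1)(2·2+1)(2·6+1) = 1105
Δ: 4! 12! 0! / 17! → 1/30940
sum: t=2:+1/2073600 = 1/2073600
3j²(8 2 6; 0 0 0) = Δ·Π!·Σ² = 28/1105  (sign +1)
sum: t=2:+1/2419200 = 1/2419200
3j²(8 2 6; 1 0 -1) = Δ·Π!·Σ² = 27/1105  (sign -1)
combine: 4πI² = 1105·28/1105·27/1105 = 756/1105
take √, sign -1: I = -0.23333228

-0.233332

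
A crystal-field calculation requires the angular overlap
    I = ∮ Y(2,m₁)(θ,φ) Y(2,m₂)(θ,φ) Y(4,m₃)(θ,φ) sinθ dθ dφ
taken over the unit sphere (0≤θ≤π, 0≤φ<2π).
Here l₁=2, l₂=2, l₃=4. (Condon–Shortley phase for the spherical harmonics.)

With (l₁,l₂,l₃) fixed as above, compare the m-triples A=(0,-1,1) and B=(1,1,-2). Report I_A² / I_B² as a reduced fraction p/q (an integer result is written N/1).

3/4

Shared (l₁,l₂,l₃)=(2,2,4): N and (l;000)² cancel in I_A²/I_B².
A: Δ = 0!·4!·4!/9! = 1/630; Racah Σ t=0..0: t=0:+1/24 = 1/24; ⇒ 3j(2 2 4; 0 -1 1)² = 1/21, sgn -1
B: Δ = 0!·4!·4!/9! = 1/630; Racah Σ t=0..0: t=0:+1/36 = 1/36; ⇒ 3j(2 2 4; 1 1 -2)² = 4/63, sgn +1
I_A²/I_B² = (1/21)/(4/63) = 3/4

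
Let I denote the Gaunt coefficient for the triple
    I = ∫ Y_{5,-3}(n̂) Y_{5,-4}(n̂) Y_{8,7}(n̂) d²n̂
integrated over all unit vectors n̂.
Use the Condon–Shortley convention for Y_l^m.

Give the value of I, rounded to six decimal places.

-0.103694

m-sum 0 ✓  L=18 even ✓  0≤8≤10 ✓
Π(2lᵢ+1) = 11×11×17 = 2057
triangle coeff Δ(5,5,8) = 1/37413090
Σ_t [0,2]: t=0:+1/1036800 t=1:−1/331776 t=2:+1/1036800 = -1/921600
(3j)²=490/46189 [(5 5 8; 0 0 0)], sign=-1
Σ_t [0,1]: t=0:+1/406425600 t=1:−1/203212800 = -1/406425600
(3j)²=2/323 [(5 5 8; -3 -4 7)], sign=+1
⇒ 4πI² = 10780/79781
I = (-1)√(10780/79781/(4π)) = -0.10369426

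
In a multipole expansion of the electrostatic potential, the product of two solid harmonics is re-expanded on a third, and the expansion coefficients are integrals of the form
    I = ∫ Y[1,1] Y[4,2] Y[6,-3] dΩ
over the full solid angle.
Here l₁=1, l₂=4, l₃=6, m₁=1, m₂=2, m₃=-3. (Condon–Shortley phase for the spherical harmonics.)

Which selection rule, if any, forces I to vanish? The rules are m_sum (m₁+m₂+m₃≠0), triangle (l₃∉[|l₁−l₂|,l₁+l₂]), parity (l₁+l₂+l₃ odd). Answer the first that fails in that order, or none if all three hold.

azimuthal sum: 1 + 2 − 3 = 0  ✓
3 ≤ 6 ≤ 5 (triangle on l)  ✗
L = 1 + 4 + 6 = 11 (odd)

triangle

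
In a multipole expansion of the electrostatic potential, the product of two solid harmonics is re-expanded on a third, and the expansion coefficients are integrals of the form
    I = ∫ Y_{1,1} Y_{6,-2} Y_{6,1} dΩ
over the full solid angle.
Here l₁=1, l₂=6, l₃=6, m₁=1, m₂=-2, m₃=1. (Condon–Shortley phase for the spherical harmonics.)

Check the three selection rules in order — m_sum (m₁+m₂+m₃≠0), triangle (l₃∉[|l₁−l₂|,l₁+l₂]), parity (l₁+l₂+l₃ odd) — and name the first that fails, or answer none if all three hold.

Σmᵢ = 0  ✓
l₃∈[|l₁−l₂|,l₁+l₂]=[5,7], have l₃=6  ✓
Σlᵢ = 13 ⇒ odd  ✗

parity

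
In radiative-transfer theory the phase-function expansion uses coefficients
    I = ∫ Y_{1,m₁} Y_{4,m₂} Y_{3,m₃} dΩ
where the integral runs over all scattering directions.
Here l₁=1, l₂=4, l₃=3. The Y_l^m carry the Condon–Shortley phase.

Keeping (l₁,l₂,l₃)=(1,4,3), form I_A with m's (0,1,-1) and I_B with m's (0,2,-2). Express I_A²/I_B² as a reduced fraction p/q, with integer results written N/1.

l's match ⇒ only the (l;m) 3-j factors differ between A and B.
A: triangle coeff Δ(1,4,3) = 1/252; Σ_t [1,1]: t=1:−1/48 = -1/48; (3j)²=5/84 [(1 4 3; 0 1 -1)], sign=-1
B: triangle coeff Δ(1,4,3) = 1/252; Σ_t [1,1]: t=1:−1/120 = -1/120; (3j)²=1/21 [(1 4 3; 0 2 -2)], sign=+1
I_A²/I_B² = (5/84)/(1/21) = 5/4

5/4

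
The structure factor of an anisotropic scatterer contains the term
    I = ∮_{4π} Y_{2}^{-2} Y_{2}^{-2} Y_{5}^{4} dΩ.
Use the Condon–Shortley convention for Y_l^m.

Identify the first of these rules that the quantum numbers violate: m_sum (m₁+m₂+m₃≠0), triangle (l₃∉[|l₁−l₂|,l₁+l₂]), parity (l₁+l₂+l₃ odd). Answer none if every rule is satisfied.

Σmᵢ = 0  ✓
l₃∈[|l₁−l₂|,l₁+l₂]=[0,4], have l₃=5  ✗
Σlᵢ = 9 ⇒ odd

triangle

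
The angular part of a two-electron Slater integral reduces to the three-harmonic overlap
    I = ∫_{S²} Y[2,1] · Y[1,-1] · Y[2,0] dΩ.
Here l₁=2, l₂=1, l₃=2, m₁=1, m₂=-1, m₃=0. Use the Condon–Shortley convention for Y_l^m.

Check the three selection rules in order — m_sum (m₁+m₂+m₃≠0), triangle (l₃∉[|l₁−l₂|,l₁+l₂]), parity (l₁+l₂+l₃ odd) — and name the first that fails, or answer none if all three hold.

parity

m₁+m₂+m₃ = 1 − 1 + 0 = 0  ✓
triangle: |2−1|=1 ≤ l₃=2 ≤ 2+1=3  ✓
parity: l₁+l₂+l₃ = 5 is odd  ✗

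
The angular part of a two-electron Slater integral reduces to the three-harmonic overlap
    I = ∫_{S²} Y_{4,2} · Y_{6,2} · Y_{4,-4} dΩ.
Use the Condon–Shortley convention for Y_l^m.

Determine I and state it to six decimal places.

m-sum 0 ✓  L=14 even ✓  2≤4≤10 ✓
Π(2lᵢ+1) = 9×13×9 = 1053
triangle coeff Δ(4,6,4) = 1/1261260
Σ_t [2,4]: t=2:+1/4608 t=3:−1/1296 t=4:+1/4608 = -7/20736
(3j)²=20/1287 [(4 6 4; 0 0 0)], sign=-1
Σ_t [2,2]: t=2:+1/69120 = 1/69120
(3j)²=4/429 [(4 6 4; 2 2 -4)], sign=+1
⇒ 4πI² = 240/1573
I = (-1)√(240/1573/(4π)) = -0.11018851

-0.110189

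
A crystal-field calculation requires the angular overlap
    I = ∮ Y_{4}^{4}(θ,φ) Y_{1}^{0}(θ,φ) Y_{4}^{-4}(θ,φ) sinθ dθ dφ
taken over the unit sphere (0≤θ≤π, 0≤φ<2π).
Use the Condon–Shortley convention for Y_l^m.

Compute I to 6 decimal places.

0.000000

l₁+l₂+l₃=9 is odd: 3j(l;000)=0 ⇒ I=0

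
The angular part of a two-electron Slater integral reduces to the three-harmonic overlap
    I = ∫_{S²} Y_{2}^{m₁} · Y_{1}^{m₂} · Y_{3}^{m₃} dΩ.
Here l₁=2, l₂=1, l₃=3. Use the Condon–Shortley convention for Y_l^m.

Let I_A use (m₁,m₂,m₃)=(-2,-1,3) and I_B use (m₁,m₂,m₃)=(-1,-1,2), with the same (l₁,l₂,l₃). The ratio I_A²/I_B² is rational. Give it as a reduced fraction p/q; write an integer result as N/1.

l's match ⇒ only the (l;m) 3-j factors differ between A and B.
A: triangle coeff Δ(2,1,3) = 1/105; Σ_t [0,0]: t=0:+1/48 = 1/48; (3j)²=1/7 [(2 1 3; -2 -1 3)], sign=+1
B: triangle coeff Δ(2,1,3) = 1/105; Σ_t [0,0]: t=0:+1/12 = 1/12; (3j)²=2/21 [(2 1 3; -1 -1 2)], sign=-1
I_A²/I_B² = (1/7)/(2/21) = 3/2

3/2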